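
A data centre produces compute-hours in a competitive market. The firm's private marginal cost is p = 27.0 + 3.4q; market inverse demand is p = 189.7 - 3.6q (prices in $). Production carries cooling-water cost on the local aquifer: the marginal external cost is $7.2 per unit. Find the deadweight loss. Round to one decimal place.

Market equilibrium (private): 27.0 + 3.4q = 189.7 - 3.6q → q_m = 23.2429.
Social marginal cost = private MC + MEC = 34.2 + 3.4q.
Set SMC = demand: 34.2 + 3.4q = 189.7 - 3.6q → q* = 22.2143.
Between q* and q_m the wedge SMC − demand runs linearly from 0 to MEC(q_m), so the loss is a triangle.
DWL = ½ × 1.0286 × 7.2000 = 3.7030.

DWL = $3.7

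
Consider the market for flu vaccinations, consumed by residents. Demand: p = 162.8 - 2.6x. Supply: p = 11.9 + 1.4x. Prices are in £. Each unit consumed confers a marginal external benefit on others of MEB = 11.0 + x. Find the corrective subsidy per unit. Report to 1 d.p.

subsidy = £65.0 per unit

Social marginal benefit = demand + MEB = 173.8 - 1.6x.
Set SMB = MC: 173.8 - 1.6x = 11.9 + 1.4x → x* = 53.9667.
The Pigouvian subsidy equals MEB at x*: 11.0 + 1.0×53.9667 = 64.9667.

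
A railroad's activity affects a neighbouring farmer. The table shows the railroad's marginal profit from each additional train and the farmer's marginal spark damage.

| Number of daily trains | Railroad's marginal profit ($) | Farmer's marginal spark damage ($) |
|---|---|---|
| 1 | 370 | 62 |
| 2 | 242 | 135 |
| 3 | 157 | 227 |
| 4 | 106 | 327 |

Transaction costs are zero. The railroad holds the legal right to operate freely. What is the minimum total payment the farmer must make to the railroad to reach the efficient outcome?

$263

Left alone the railroad would choose level 4 (marginal profit stays positive).
Efficient level: k* = 2 (marginal profit ≥ marginal spark damage through 2).
The farmer must at least cover the railroad's forgone profit from cutting 4→2: 157 + 106 = 263.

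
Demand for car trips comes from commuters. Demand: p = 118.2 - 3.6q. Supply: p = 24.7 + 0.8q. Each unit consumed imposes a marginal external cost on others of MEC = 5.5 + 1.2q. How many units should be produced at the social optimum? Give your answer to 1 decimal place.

Social marginal benefit = demand − MEC = 112.7 - 4.8q.
Set SMB = MC: 112.7 - 4.8q = 24.7 + 0.8q → q* = 15.7143.

q* = 15.7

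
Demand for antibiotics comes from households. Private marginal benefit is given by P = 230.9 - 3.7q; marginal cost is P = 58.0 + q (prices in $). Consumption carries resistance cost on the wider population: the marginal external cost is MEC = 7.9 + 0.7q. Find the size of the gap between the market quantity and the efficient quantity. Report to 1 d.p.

Market equilibrium (private): 58.0 + q = 230.9 - 3.7q → q_m = 36.7872.
Social marginal benefit = demand − MEC = 223.0 - 4.4q.
Set SMB = MC: 223.0 - 4.4q = 58.0 + q → q* = 30.5556.
Gap = |36.7872 − 30.5556| = 6.2316.

6.2 units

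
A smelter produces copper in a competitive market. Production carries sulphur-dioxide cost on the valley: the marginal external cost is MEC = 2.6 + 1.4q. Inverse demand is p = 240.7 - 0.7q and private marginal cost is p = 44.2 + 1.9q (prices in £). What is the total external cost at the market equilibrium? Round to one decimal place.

Market equilibrium (private): 44.2 + 1.9q = 240.7 - 0.7q → q_m = 75.5769.
Total external cost = ∫₀^{q_m} (2.6 + 1.4q) dq = 2.6×75.5769 + ½×1.4×75.5769² = 4194.8074.

£4194.8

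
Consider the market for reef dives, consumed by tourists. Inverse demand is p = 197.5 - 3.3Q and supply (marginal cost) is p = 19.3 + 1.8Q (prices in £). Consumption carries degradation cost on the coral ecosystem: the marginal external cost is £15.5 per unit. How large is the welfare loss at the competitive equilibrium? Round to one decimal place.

Market equilibrium (private): 19.3 + 1.8Q = 197.5 - 3.3Q → Q_m = 34.9412.
Social marginal benefit = demand − MEC = 182.0 - 3.3Q.
Set SMB = MC: 182.0 - 3.3Q = 19.3 + 1.8Q → Q* = 31.9020.
Height of the DWL triangle at Q_m is MC(Q_m) − SMB(Q_m) = MEC(Q_m) = 15.5000.
DWL = ½ × 3.0392 × 15.5000 = 23.5538.

DWL = £23.6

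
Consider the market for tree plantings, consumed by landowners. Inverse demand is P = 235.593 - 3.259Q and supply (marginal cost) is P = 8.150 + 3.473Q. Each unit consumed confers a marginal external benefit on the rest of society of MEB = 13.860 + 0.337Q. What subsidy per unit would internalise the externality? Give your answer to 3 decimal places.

Social marginal benefit = demand + MEB = 249.453 - 2.922Q.
Set SMB = MC: 249.453 - 2.922Q = 8.150 + 3.473Q → Q* = 37.7331.
The Pigouvian subsidy equals MEB at Q*: 13.860 + 0.337×37.7331 = 26.5761.

subsidy = 26.576 per unit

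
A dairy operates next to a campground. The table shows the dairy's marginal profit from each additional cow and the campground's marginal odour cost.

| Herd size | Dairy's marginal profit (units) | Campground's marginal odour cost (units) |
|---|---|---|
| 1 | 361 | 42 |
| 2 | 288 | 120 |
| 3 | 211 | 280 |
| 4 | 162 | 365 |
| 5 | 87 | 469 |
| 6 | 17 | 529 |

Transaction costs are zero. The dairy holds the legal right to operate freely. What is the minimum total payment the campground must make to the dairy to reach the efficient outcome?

Left alone the dairy would choose level 6 (marginal profit stays positive).
Efficient level: k* = 2 (marginal profit ≥ marginal odour cost through 2).
The campground must at least cover the dairy's forgone profit from cutting 6→2: 211 + 162 + 87 + 17 = 477.

477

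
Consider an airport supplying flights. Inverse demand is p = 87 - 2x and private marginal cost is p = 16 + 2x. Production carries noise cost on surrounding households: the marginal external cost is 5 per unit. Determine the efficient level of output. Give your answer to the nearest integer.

Social marginal cost = private MC + MEC = 21 + 2x.
Set SMC = demand: 21 + 2x = 87 - 2x → x* = 16.5000.

x* = 17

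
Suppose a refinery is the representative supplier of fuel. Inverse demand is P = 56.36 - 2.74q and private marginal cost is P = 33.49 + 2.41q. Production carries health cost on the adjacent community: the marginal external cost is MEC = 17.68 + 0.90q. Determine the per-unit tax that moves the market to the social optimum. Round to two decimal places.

tax = 18.45 per unit

Social marginal cost = private MC + MEC = 51.17 + 3.31q.
Set SMC = demand: 51.17 + 3.31q = 56.36 - 2.74q → q* = 0.8579.
The Pigouvian tax equals MEC at q*: 17.68 + 0.90×0.8579 = 18.4521.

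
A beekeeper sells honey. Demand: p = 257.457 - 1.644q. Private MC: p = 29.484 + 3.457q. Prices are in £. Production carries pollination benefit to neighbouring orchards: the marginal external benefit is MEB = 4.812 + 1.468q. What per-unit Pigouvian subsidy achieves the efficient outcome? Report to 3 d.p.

Social marginal cost = private MC − MEB = 24.672 + 1.989q.
Set SMC = demand: 24.672 + 1.989q = 257.457 - 1.644q → q* = 64.0751.
The Pigouvian subsidy equals MEB at q*: 4.812 + 1.468×64.0751 = 98.8742.

subsidy = £98.874 per unit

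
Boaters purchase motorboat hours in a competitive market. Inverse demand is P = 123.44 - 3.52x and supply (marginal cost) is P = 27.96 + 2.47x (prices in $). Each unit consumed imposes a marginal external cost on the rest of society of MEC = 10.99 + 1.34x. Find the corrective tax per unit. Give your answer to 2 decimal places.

Social marginal benefit = demand − MEC = 112.45 - 4.86x.
Set SMB = MC: 112.45 - 4.86x = 27.96 + 2.47x → x* = 11.5266.
The Pigouvian tax equals MEC at x*: 10.99 + 1.34×11.5266 = 26.4356.

tax = $26.44 per unit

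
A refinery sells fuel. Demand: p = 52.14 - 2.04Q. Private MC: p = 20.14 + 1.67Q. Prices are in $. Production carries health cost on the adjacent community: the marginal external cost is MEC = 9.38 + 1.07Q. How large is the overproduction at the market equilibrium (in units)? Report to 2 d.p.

3.89 units

Market equilibrium (private): 20.14 + 1.67Q = 52.14 - 2.04Q → Q_m = 8.6253.
Social marginal cost = private MC + MEC = 29.52 + 2.74Q.
Set SMC = demand: 29.52 + 2.74Q = 52.14 - 2.04Q → Q* = 4.7322.
Gap = |8.6253 − 4.7322| = 3.8931.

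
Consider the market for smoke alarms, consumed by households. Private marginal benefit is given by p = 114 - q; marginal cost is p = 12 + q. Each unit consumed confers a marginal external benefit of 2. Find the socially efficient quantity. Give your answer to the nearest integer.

Social marginal benefit = demand + MEB = 116 - q.
Set SMB = MC: 116 - q = 12 + q → q* = 52.0000.

q* = 52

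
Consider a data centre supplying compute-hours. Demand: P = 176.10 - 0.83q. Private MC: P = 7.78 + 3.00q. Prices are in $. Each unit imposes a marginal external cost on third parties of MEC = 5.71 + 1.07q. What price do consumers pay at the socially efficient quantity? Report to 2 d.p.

Social marginal cost = private MC + MEC = 13.49 + 4.07q.
Set SMC = demand: 13.49 + 4.07q = 176.10 - 0.83q → q* = 33.1857.
Consumer price on the demand curve at q*: 176.10 − 0.83×33.1857 = 148.5559.

P = $148.56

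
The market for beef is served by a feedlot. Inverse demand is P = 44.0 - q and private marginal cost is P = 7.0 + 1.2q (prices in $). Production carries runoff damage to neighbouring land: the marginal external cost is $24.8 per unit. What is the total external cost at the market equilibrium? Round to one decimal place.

$417.1

Market equilibrium (private): 7.0 + 1.2q = 44.0 - q → q_m = 16.8182.
Total external cost = MEC × q_m = 24.8 × 16.8182 = 417.0914.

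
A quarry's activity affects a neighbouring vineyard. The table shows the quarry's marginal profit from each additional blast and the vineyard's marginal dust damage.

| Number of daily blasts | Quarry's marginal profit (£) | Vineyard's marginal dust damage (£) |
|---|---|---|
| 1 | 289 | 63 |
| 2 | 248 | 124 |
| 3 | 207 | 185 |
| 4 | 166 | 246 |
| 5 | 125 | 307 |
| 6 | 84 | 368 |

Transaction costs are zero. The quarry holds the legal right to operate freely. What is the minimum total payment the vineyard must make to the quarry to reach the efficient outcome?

£375

Left alone the quarry would choose level 6 (marginal profit stays positive).
Efficient level: k* = 3 (marginal profit ≥ marginal dust damage through 3).
The vineyard must at least cover the quarry's forgone profit from cutting 6→3: 166 + 125 + 84 = 375.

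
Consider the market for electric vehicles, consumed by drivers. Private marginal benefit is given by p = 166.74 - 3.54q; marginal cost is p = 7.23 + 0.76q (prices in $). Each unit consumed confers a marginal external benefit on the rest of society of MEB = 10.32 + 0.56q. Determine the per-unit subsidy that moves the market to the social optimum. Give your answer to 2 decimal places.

Social marginal benefit = demand + MEB = 177.06 - 2.98q.
Set SMB = MC: 177.06 - 2.98q = 7.23 + 0.76q → q* = 45.4091.
The Pigouvian subsidy equals MEB at q*: 10.32 + 0.56×45.4091 = 35.7491.

subsidy = $35.75 per unit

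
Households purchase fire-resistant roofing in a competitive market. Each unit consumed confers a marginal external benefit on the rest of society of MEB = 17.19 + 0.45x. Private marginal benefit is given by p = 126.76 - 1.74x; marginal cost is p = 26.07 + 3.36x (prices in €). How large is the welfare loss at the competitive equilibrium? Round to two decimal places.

Market equilibrium (private): 26.07 + 3.36x = 126.76 - 1.74x → x_m = 19.7431.
Social marginal benefit = demand + MEB = 143.95 - 1.29x.
Set SMB = MC: 143.95 - 1.29x = 26.07 + 3.36x → x* = 25.3505.
The loss is the area between SMB and MC from x* to x_m; with linear curves that's a triangle of height MEB(x_m).
DWL = ½ × 5.6074 × 26.0744 = 73.1048.

DWL = €73.10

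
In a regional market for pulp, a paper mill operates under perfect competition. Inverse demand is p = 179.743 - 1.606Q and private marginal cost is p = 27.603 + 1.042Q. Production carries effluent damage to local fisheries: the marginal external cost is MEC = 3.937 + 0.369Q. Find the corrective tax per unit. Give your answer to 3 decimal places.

tax = 22.063 per unit

Social marginal cost = private MC + MEC = 31.540 + 1.411Q.
Set SMC = demand: 31.540 + 1.411Q = 179.743 - 1.606Q → Q* = 49.1226.
The Pigouvian tax equals MEC at Q*: 3.937 + 0.369×49.1226 = 22.0632.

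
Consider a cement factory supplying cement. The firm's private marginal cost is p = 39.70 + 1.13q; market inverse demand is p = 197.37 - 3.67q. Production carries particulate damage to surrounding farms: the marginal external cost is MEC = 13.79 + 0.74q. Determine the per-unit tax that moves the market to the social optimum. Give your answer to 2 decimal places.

Social marginal cost = private MC + MEC = 53.49 + 1.87q.
Set SMC = demand: 53.49 + 1.87q = 197.37 - 3.67q → q* = 25.9711.
The Pigouvian tax equals MEC at q*: 13.79 + 0.74×25.9711 = 33.0086.

tax = 33.01 per unit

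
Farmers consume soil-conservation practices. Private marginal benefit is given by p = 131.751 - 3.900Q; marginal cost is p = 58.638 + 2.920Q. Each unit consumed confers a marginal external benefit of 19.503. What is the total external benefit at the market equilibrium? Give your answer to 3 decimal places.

Market equilibrium (private): 58.638 + 2.920Q = 131.751 - 3.900Q → Q_m = 10.7204.
Total external benefit = MEB × Q_m = 19.503 × 10.7204 = 209.0800.

209.080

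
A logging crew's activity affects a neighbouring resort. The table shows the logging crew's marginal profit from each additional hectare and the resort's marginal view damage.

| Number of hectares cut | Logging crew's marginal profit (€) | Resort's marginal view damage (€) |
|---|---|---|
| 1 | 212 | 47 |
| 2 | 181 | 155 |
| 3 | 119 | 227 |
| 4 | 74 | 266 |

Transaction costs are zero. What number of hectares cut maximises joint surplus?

2

Bargaining reaches the level where marginal profit last exceeds marginal view damage.
That holds through level 2 (181 ≥ 155) but not at 3 (119 < 227).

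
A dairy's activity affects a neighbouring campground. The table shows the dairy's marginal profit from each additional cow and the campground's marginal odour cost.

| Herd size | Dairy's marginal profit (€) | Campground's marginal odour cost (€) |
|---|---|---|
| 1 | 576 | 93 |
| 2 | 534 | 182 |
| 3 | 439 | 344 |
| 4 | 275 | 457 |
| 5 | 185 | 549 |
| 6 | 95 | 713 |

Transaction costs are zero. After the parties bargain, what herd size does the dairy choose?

Bargaining reaches the level where marginal profit last exceeds marginal odour cost.
That holds through level 3 (439 ≥ 344) but not at 4 (275 < 457).

3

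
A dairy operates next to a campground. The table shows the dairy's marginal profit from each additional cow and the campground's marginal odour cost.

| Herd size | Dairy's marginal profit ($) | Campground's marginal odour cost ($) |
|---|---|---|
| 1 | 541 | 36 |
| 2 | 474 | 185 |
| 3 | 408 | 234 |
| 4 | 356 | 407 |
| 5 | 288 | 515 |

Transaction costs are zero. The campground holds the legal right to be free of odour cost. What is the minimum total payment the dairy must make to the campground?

Efficient level: marginal profit ≥ marginal odour cost through level 3, so k* = 3.
With the campground holding the right, the dairy must at least compensate total damage at k*: 36 + 185 + 234 = 455.

$455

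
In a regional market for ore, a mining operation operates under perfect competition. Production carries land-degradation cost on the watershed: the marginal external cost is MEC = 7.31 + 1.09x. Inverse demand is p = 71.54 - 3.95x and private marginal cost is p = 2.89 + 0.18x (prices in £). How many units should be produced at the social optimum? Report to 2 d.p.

Social marginal cost = private MC + MEC = 10.20 + 1.27x.
Set SMC = demand: 10.20 + 1.27x = 71.54 - 3.95x → x* = 11.7510.

x* = 11.75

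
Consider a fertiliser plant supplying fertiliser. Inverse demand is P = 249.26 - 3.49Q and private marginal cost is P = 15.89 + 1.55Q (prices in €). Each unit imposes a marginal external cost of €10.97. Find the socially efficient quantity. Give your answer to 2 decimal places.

Q* = 44.13

Social marginal cost = private MC + MEC = 26.86 + 1.55Q.
Set SMC = demand: 26.86 + 1.55Q = 249.26 - 3.49Q → Q* = 44.1270.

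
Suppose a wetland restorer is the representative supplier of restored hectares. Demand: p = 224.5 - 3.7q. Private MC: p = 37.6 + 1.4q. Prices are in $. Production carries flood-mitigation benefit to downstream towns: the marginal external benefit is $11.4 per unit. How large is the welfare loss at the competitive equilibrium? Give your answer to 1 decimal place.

Market equilibrium (private): 37.6 + 1.4q = 224.5 - 3.7q → q_m = 36.6471.
Social marginal cost = private MC − MEB = 26.2 + 1.4q.
Set SMC = demand: 26.2 + 1.4q = 224.5 - 3.7q → q* = 38.8824.
Height of the DWL triangle at q_m is demand(q_m) − SMC(q_m) = MEB(q_m) = 11.4000.
DWL = ½ × 2.2353 × 11.4000 = 12.7412.

DWL = $12.7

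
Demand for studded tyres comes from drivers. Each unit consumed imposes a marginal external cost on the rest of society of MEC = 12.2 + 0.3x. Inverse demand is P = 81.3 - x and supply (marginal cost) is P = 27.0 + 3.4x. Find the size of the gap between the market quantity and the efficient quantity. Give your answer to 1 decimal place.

3.4 units

Market equilibrium (private): 27.0 + 3.4x = 81.3 - x → x_m = 12.3409.
Social marginal benefit = demand − MEC = 69.1 - 1.3x.
Set SMB = MC: 69.1 - 1.3x = 27.0 + 3.4x → x* = 8.9574.
Gap = |12.3409 − 8.9574| = 3.3835.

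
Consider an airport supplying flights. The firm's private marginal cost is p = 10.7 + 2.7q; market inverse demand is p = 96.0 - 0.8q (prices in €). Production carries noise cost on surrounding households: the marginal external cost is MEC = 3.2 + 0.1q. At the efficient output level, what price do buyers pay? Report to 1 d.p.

P = €77.8

Social marginal cost = private MC + MEC = 13.9 + 2.8q.
Set SMC = demand: 13.9 + 2.8q = 96.0 - 0.8q → q* = 22.8056.
Consumer price on the demand curve at q*: 96.0 − 0.8×22.8056 = 77.7555.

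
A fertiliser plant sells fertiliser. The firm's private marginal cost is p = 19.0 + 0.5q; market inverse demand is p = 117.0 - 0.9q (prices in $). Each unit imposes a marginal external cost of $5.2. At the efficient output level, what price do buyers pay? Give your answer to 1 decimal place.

P = $57.3

Social marginal cost = private MC + MEC = 24.2 + 0.5q.
Set SMC = demand: 24.2 + 0.5q = 117.0 - 0.9q → q* = 66.2857.
Consumer price on the demand curve at q*: 117.0 − 0.9×66.2857 = 57.3429.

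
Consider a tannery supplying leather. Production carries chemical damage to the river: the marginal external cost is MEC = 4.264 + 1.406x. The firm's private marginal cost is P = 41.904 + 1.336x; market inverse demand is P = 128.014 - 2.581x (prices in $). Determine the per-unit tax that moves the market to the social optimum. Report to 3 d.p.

Social marginal cost = private MC + MEC = 46.168 + 2.742x.
Set SMC = demand: 46.168 + 2.742x = 128.014 - 2.581x → x* = 15.3759.
The Pigouvian tax equals MEC at x*: 4.264 + 1.406×15.3759 = 25.8825.

tax = $25.883 per unit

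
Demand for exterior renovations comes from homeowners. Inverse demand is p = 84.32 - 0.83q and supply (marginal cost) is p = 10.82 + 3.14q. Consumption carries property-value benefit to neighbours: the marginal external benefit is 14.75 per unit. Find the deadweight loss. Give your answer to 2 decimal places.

Market equilibrium (private): 10.82 + 3.14q = 84.32 - 0.83q → q_m = 18.5139.
Social marginal benefit = demand + MEB = 99.07 - 0.83q.
Set SMB = MC: 99.07 - 0.83q = 10.82 + 3.14q → q* = 22.2292.
Height of the DWL triangle at q_m is SMB(q_m) − MC(q_m) = MEB(q_m) = 14.7500.
DWL = ½ × 3.7153 × 14.7500 = 27.4003.

DWL = 27.40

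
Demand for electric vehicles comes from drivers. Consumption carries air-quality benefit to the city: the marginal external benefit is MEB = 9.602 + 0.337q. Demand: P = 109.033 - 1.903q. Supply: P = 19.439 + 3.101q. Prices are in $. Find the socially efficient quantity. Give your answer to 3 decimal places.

q* = 21.255

Social marginal benefit = demand + MEB = 118.635 - 1.566q.
Set SMB = MC: 118.635 - 1.566q = 19.439 + 3.101q → q* = 21.2548.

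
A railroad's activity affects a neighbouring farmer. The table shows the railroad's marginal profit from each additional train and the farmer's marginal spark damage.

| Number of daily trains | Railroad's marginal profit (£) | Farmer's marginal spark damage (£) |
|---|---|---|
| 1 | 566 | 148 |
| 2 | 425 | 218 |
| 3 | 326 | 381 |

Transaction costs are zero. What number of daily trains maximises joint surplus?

Bargaining reaches the level where marginal profit last exceeds marginal spark damage.
That holds through level 2 (425 ≥ 218) but not at 3 (326 < 381).

2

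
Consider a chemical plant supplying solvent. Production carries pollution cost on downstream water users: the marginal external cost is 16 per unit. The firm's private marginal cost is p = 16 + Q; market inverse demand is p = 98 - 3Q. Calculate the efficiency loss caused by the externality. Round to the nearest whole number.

Market equilibrium (private): 16 + Q = 98 - 3Q → Q_m = 20.5000.
Social marginal cost = private MC + MEC = 32 + Q.
Set SMC = demand: 32 + Q = 98 - 3Q → Q* = 16.5000.
Height of the DWL triangle at Q_m is SMC(Q_m) − demand(Q_m) = MEC(Q_m) = 16.0000.
DWL = ½ × 4.0000 × 16.0000 = 32.0000.

DWL = 32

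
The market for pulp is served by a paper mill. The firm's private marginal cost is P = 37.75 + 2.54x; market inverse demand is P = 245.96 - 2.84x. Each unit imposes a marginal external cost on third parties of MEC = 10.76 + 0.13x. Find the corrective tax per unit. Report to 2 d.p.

Social marginal cost = private MC + MEC = 48.51 + 2.67x.
Set SMC = demand: 48.51 + 2.67x = 245.96 - 2.84x → x* = 35.8348.
The Pigouvian tax equals MEC at x*: 10.76 + 0.13×35.8348 = 15.4185.

tax = 15.42 per unit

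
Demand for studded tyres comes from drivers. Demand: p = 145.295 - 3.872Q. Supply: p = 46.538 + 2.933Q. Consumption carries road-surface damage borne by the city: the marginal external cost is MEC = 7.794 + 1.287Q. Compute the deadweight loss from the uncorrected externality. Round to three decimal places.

Market equilibrium (private): 46.538 + 2.933Q = 145.295 - 3.872Q → Q_m = 14.5124.
Social marginal benefit = demand − MEC = 137.501 - 5.159Q.
Set SMB = MC: 137.501 - 5.159Q = 46.538 + 2.933Q → Q* = 11.2411.
Height of the DWL triangle at Q_m is MC(Q_m) − SMB(Q_m) = MEC(Q_m) = 26.4715.
DWL = ½ × 3.2713 × 26.4715 = 43.2981.

DWL = 43.298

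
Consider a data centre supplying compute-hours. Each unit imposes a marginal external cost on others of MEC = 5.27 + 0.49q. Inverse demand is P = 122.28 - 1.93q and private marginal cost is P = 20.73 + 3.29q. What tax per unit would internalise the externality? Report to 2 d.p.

tax = 13.53 per unit

Social marginal cost = private MC + MEC = 26.00 + 3.78q.
Set SMC = demand: 26.00 + 3.78q = 122.28 - 1.93q → q* = 16.8616.
The Pigouvian tax equals MEC at q*: 5.27 + 0.49×16.8616 = 13.5322.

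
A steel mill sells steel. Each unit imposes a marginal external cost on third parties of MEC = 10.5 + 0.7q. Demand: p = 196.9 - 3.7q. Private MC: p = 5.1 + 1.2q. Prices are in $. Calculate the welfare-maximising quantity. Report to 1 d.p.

Social marginal cost = private MC + MEC = 15.6 + 1.9q.
Set SMC = demand: 15.6 + 1.9q = 196.9 - 3.7q → q* = 32.3750.

q* = 32.4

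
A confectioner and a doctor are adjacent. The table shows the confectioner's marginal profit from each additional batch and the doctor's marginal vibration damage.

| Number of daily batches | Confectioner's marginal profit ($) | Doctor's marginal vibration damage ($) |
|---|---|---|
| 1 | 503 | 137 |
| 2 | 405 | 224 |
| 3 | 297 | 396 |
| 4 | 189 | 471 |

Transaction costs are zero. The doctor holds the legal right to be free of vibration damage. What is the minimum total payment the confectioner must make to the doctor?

Efficient level: marginal profit ≥ marginal vibration damage through level 2, so k* = 2.
With the doctor holding the right, the confectioner must at least compensate total damage at k*: 137 + 224 = 361.

$361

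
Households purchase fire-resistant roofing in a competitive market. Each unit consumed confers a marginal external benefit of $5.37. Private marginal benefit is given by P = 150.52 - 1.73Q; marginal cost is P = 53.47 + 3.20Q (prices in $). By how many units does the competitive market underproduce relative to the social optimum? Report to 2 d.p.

1.09 units

Market equilibrium (private): 53.47 + 3.20Q = 150.52 - 1.73Q → Q_m = 19.6856.
Social marginal benefit = demand + MEB = 155.89 - 1.73Q.
Set SMB = MC: 155.89 - 1.73Q = 53.47 + 3.20Q → Q* = 20.7748.
Gap = |19.6856 − 20.7748| = 1.0892.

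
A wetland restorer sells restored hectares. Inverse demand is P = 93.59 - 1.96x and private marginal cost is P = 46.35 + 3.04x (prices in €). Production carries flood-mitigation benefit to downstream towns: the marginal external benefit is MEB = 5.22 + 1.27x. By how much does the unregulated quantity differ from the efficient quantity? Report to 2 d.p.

Market equilibrium (private): 46.35 + 3.04x = 93.59 - 1.96x → x_m = 9.4480.
Social marginal cost = private MC − MEB = 41.13 + 1.77x.
Set SMC = demand: 41.13 + 1.77x = 93.59 - 1.96x → x* = 14.0643.
Gap = |9.4480 − 14.0643| = 4.6163.

4.62 units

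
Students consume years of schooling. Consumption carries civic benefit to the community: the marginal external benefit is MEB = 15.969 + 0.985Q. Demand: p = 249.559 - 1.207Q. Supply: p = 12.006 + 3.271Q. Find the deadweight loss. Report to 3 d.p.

Market equilibrium (private): 12.006 + 3.271Q = 249.559 - 1.207Q → Q_m = 53.0489.
Social marginal benefit = demand + MEB = 265.528 - 0.222Q.
Set SMB = MC: 265.528 - 0.222Q = 12.006 + 3.271Q → Q* = 72.5800.
The loss is the area between SMB and MC from Q* to Q_m; with linear curves that's a triangle of height MEB(Q_m).
DWL = ½ × 19.5311 × 68.2222 = 666.2273.

DWL = 666.227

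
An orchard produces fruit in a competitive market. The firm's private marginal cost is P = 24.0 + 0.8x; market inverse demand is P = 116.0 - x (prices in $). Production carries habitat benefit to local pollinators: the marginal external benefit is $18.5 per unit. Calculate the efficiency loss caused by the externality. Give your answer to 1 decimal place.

DWL = $95.1

Market equilibrium (private): 24.0 + 0.8x = 116.0 - x → x_m = 51.1111.
Social marginal cost = private MC − MEB = 5.5 + 0.8x.
Set SMC = demand: 5.5 + 0.8x = 116.0 - x → x* = 61.3889.
Height of the DWL triangle at x_m is demand(x_m) − SMC(x_m) = MEB(x_m) = 18.5000.
DWL = ½ × 10.2778 × 18.5000 = 95.0697.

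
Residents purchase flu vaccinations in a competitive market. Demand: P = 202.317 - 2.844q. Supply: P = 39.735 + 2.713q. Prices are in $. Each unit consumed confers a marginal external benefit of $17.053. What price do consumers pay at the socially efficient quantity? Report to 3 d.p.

Social marginal benefit = demand + MEB = 219.370 - 2.844q.
Set SMB = MC: 219.370 - 2.844q = 39.735 + 2.713q → q* = 32.3259.
Consumer price on the demand curve at q*: 202.317 − 2.844×32.3259 = 110.3821.

P = $110.382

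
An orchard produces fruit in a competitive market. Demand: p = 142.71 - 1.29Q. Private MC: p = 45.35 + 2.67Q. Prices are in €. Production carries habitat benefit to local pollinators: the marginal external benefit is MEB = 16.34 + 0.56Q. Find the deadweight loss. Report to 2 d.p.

DWL = €133.31

Market equilibrium (private): 45.35 + 2.67Q = 142.71 - 1.29Q → Q_m = 24.5859.
Social marginal cost = private MC − MEB = 29.01 + 2.11Q.
Set SMC = demand: 29.01 + 2.11Q = 142.71 - 1.29Q → Q* = 33.4412.
Height of the DWL triangle at Q_m is demand(Q_m) − SMC(Q_m) = MEB(Q_m) = 30.1081.
DWL = ½ × 8.8553 × 30.1081 = 133.3081.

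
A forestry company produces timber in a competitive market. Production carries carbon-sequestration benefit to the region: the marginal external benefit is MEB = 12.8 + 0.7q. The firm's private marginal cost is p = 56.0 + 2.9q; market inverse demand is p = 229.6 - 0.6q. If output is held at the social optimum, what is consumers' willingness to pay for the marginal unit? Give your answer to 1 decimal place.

P = 189.7

Social marginal cost = private MC − MEB = 43.2 + 2.2q.
Set SMC = demand: 43.2 + 2.2q = 229.6 - 0.6q → q* = 66.5714.
Consumer price on the demand curve at q*: 229.6 − 0.6×66.5714 = 189.6572.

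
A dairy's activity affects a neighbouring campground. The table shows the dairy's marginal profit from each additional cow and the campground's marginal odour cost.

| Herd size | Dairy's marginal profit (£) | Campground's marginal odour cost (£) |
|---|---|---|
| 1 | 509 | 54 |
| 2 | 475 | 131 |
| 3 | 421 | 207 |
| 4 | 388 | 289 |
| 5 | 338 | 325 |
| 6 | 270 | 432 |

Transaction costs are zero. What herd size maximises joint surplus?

Bargaining reaches the level where marginal profit last exceeds marginal odour cost.
That holds through level 5 (338 ≥ 325) but not at 6 (270 < 432).

5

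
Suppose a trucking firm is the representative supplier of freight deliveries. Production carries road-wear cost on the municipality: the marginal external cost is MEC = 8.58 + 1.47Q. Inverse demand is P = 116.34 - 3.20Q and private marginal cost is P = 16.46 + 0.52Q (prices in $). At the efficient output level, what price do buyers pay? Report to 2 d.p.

Social marginal cost = private MC + MEC = 25.04 + 1.99Q.
Set SMC = demand: 25.04 + 1.99Q = 116.34 - 3.20Q → Q* = 17.5915.
Consumer price on the demand curve at Q*: 116.34 − 3.20×17.5915 = 60.0472.

P = $60.05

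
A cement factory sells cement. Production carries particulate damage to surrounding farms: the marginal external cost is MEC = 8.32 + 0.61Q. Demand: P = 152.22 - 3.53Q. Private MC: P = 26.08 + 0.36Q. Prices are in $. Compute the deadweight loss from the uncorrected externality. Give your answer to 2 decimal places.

Market equilibrium (private): 26.08 + 0.36Q = 152.22 - 3.53Q → Q_m = 32.4267.
Social marginal cost = private MC + MEC = 34.40 + 0.97Q.
Set SMC = demand: 34.40 + 0.97Q = 152.22 - 3.53Q → Q* = 26.1822.
The welfare-loss triangle has base |Q_m − Q*| and height MEC(Q_m) (the vertical gap between SMC and demand is zero at Q* and MEC at Q_m).
DWL = ½ × 6.2445 × 28.1003 = 87.7362.

DWL = $87.74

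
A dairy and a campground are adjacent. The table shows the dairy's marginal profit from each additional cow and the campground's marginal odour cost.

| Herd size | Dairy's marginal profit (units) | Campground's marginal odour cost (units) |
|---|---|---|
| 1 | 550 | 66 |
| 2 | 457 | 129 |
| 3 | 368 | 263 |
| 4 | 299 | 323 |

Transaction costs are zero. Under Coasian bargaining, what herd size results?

Bargaining reaches the level where marginal profit last exceeds marginal odour cost.
That holds through level 3 (368 ≥ 263) but not at 4 (299 < 323).

3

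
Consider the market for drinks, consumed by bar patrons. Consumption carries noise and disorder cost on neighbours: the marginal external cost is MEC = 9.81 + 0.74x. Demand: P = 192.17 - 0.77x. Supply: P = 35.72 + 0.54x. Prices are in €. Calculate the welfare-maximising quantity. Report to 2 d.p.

Social marginal benefit = demand − MEC = 182.36 - 1.51x.
Set SMB = MC: 182.36 - 1.51x = 35.72 + 0.54x → x* = 71.5317.

x* = 71.53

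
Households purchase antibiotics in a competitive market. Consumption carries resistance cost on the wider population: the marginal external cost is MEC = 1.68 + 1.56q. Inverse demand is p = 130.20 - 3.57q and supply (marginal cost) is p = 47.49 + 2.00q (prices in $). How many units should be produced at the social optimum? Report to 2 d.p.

q* = 11.36

Social marginal benefit = demand − MEC = 128.52 - 5.13q.
Set SMB = MC: 128.52 - 5.13q = 47.49 + 2.00q → q* = 11.3647.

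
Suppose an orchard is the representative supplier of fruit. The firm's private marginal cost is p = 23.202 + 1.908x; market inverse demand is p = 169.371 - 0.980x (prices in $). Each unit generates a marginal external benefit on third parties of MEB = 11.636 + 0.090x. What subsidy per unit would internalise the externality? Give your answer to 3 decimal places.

Social marginal cost = private MC − MEB = 11.566 + 1.818x.
Set SMC = demand: 11.566 + 1.818x = 169.371 - 0.980x → x* = 56.3992.
The Pigouvian subsidy equals MEB at x*: 11.636 + 0.090×56.3992 = 16.7119.

subsidy = $16.712 per unit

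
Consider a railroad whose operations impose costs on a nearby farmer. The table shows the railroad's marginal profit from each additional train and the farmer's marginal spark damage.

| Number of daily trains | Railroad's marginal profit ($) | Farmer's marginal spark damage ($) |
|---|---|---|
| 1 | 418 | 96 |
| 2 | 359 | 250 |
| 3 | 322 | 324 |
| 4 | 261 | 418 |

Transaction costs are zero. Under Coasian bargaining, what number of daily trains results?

Bargaining reaches the level where marginal profit last exceeds marginal spark damage.
That holds through level 2 (359 ≥ 250) but not at 3 (322 < 324).

2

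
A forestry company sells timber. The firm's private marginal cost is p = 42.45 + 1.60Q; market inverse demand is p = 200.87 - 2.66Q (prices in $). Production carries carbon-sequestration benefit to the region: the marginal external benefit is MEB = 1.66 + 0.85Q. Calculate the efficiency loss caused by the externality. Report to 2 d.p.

DWL = $162.30

Market equilibrium (private): 42.45 + 1.60Q = 200.87 - 2.66Q → Q_m = 37.1878.
Social marginal cost = private MC − MEB = 40.79 + 0.75Q.
Set SMC = demand: 40.79 + 0.75Q = 200.87 - 2.66Q → Q* = 46.9443.
The welfare-loss triangle has base |Q_m − Q*| and height MEB(Q_m) (the vertical gap between SMC and demand is zero at Q* and MEB at Q_m).
DWL = ½ × 9.7565 × 33.2696 = 162.2974.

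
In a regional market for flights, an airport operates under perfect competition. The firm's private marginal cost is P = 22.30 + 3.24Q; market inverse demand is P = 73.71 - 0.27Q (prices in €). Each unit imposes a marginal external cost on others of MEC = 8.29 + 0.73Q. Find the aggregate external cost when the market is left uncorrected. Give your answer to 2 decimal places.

Market equilibrium (private): 22.30 + 3.24Q = 73.71 - 0.27Q → Q_m = 14.6467.
Total external cost = ∫₀^{Q_m} (8.29 + 0.73Q) dQ = 8.29×14.6467 + ½×0.73×14.6467² = 199.7231.

€199.72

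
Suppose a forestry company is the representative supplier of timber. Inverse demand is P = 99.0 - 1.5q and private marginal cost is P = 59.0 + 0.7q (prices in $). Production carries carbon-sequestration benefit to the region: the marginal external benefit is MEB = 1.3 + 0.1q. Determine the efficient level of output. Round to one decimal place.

q* = 19.7

Social marginal cost = private MC − MEB = 57.7 + 0.6q.
Set SMC = demand: 57.7 + 0.6q = 99.0 - 1.5q → q* = 19.6667.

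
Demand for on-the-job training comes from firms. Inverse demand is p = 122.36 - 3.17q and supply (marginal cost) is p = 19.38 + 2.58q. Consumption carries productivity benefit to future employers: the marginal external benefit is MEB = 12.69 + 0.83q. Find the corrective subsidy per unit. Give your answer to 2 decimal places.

Social marginal benefit = demand + MEB = 135.05 - 2.34q.
Set SMB = MC: 135.05 - 2.34q = 19.38 + 2.58q → q* = 23.5102.
The Pigouvian subsidy equals MEB at q*: 12.69 + 0.83×23.5102 = 32.2035.

subsidy = 32.20 per unit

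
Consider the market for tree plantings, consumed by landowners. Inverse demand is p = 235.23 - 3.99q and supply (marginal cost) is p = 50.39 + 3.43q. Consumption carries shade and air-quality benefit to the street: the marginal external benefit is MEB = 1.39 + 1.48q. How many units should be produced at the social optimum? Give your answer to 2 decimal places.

Social marginal benefit = demand + MEB = 236.62 - 2.51q.
Set SMB = MC: 236.62 - 2.51q = 50.39 + 3.43q → q* = 31.3519.

q* = 31.35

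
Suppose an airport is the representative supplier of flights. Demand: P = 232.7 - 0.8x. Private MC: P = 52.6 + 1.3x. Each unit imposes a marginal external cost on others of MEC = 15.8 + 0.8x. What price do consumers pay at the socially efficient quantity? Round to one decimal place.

Social marginal cost = private MC + MEC = 68.4 + 2.1x.
Set SMC = demand: 68.4 + 2.1x = 232.7 - 0.8x → x* = 56.6552.
Consumer price on the demand curve at x*: 232.7 − 0.8×56.6552 = 187.3758.

P = 187.4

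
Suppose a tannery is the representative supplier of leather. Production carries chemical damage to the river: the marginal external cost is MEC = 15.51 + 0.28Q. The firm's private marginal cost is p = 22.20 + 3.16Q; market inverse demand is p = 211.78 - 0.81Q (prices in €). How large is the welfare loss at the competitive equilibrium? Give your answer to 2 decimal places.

DWL = €98.13

Market equilibrium (private): 22.20 + 3.16Q = 211.78 - 0.81Q → Q_m = 47.7531.
Social marginal cost = private MC + MEC = 37.71 + 3.44Q.
Set SMC = demand: 37.71 + 3.44Q = 211.78 - 0.81Q → Q* = 40.9576.
The loss is the area between SMC and demand from Q* to Q_m; with linear curves that's a triangle of height MEC(Q_m).
DWL = ½ × 6.7955 × 28.8809 = 98.1301.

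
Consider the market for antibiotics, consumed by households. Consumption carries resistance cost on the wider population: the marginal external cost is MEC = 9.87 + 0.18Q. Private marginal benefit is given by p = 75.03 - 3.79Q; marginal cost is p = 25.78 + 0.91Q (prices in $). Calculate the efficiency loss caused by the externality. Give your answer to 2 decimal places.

DWL = $14.16

Market equilibrium (private): 25.78 + 0.91Q = 75.03 - 3.79Q → Q_m = 10.4787.
Social marginal benefit = demand − MEC = 65.16 - 3.97Q.
Set SMB = MC: 65.16 - 3.97Q = 25.78 + 0.91Q → Q* = 8.0697.
The loss is the area between SMB and MC from Q* to Q_m; with linear curves that's a triangle of height MEC(Q_m).
DWL = ½ × 2.4090 × 11.7562 = 14.1603.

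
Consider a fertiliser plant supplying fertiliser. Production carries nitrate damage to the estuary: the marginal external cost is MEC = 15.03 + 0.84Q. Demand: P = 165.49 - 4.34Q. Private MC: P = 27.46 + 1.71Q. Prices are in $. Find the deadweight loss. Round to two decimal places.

Market equilibrium (private): 27.46 + 1.71Q = 165.49 - 4.34Q → Q_m = 22.8149.
Social marginal cost = private MC + MEC = 42.49 + 2.55Q.
Set SMC = demand: 42.49 + 2.55Q = 165.49 - 4.34Q → Q* = 17.8520.
The loss is the area between SMC and demand from Q* to Q_m; with linear curves that's a triangle of height MEC(Q_m).
DWL = ½ × 4.9629 × 34.1945 = 84.8519.

DWL = $84.85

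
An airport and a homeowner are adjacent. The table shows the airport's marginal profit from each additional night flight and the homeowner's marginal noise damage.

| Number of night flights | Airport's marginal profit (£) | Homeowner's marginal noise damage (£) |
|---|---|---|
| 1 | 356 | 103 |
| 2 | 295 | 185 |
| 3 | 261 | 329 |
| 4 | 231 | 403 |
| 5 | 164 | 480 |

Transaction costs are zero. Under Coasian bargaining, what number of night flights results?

Bargaining reaches the level where marginal profit last exceeds marginal noise damage.
That holds through level 2 (295 ≥ 185) but not at 3 (261 < 329).

2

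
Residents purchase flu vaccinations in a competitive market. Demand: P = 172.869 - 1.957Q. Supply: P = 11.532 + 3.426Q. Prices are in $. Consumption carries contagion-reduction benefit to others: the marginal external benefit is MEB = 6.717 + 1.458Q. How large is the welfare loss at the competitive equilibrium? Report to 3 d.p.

Market equilibrium (private): 11.532 + 3.426Q = 172.869 - 1.957Q → Q_m = 29.9716.
Social marginal benefit = demand + MEB = 179.586 - 0.499Q.
Set SMB = MC: 179.586 - 0.499Q = 11.532 + 3.426Q → Q* = 42.8163.
The loss is the area between SMB and MC from Q* to Q_m; with linear curves that's a triangle of height MEB(Q_m).
DWL = ½ × 12.8447 × 50.4156 = 323.7866.

DWL = $323.787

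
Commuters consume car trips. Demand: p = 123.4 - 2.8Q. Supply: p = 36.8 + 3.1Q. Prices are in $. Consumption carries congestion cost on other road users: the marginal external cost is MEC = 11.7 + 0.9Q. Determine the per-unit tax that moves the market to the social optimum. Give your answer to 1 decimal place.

Social marginal benefit = demand − MEC = 111.7 - 3.7Q.
Set SMB = MC: 111.7 - 3.7Q = 36.8 + 3.1Q → Q* = 11.0147.
The Pigouvian tax equals MEC at Q*: 11.7 + 0.9×11.0147 = 21.6132.

tax = $21.6 per unit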